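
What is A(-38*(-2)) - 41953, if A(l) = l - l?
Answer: -41953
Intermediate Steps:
A(l) = 0
A(-38*(-2)) - 41953 = 0 - 41953 = -41953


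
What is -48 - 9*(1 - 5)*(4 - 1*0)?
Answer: 96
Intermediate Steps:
-48 - 9*(1 - 5)*(4 - 1*0) = -48 - (-36)*(4 + 0) = -48 - (-36)*4 = -48 - 9*(-16) = -48 + 144 = 96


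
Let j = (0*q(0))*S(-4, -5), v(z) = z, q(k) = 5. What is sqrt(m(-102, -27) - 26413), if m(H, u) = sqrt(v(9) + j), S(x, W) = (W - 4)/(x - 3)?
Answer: I*sqrt(26410) ≈ 162.51*I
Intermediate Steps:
S(x, W) = (-4 + W)/(-3 + x)
j = 0 (j = (0*5)*((-4 - 5)/(-3 - 4)) = 0*(-9/(-7)) = 0*(-1/7*(-9)) = 0*(9/7) = 0)
m(H, u) = 3 (m(H, u) = sqrt(9 + 0) = sqrt(9) = 3)
sqrt(m(-102, -27) - 26413) = sqrt(3 - 26413) = sqrt(-26410) = I*sqrt(26410)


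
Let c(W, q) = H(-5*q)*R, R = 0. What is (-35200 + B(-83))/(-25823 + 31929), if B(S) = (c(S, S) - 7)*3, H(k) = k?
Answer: -35221/6106 ≈ -5.7683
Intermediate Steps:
c(W, q) = 0 (c(W, q) = -5*q*0 = 0)
B(S) = -21 (B(S) = (0 - 7)*3 = -7*3 = -21)
(-35200 + B(-83))/(-25823 + 31929) = (-35200 - 21)/(-25823 + 31929) = -35221/6106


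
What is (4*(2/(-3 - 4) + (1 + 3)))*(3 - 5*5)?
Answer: -2288/7 ≈ -326.86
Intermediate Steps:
(4*(2/(-3 - 4) + (1 + 3)))*(3 - 5*5) = (4*(2/(-7) + 4))*(3 - 25) = (4*(2*(-⅐) + 4))*(-22) = (4*(-2/7 + 4))*(-22) = (4*(26/7))*(-22) = (104/7)*(-22) = -2288/7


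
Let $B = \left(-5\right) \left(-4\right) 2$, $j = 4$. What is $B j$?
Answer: $160$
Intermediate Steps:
$B = 40$ ($B = 20 \cdot 2 = 40$)
$B j = 40 \cdot 4 = 160$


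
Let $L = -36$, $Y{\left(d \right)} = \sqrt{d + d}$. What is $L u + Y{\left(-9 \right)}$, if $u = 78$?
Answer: $-2808 + 3 i \sqrt{2} \approx -2808.0 + 4.2426 i$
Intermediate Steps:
$Y{\left(d \right)} = \sqrt{2} \sqrt{d}$ ($Y{\left(d \right)} = \sqrt{2 d} = \sqrt{2} \sqrt{d}$)
$L u + Y{\left(-9 \right)} = \left(-36\right) 78 + \sqrt{2} \sqrt{-9} = -2808 + \sqrt{2} \cdot 3 i = -2808 + 3 i \sqrt{2}$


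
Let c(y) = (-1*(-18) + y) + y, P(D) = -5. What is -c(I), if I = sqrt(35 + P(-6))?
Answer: -18 - 2*sqrt(30) ≈ -28.954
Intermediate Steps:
I = sqrt(30) (I = sqrt(35 - 5) = sqrt(30) ≈ 5.4772)
c(y) = 18 + 2*y (c(y) = (18 + y) + y = 18 + 2*y)
-c(I) = -(18 + 2*sqrt(30)) = -18 - 2*sqrt(30)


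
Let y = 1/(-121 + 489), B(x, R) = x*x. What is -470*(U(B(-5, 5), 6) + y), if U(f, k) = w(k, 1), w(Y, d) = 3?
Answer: -259675/184 ≈ -1411.3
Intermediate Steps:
B(x, R) = x²
U(f, k) = 3
y = 1/368 ≈ 0.0027174
-470*(U(B(-5, 5), 6) + y) = -470*(3 + 1/368) = -470*1105/368 = -259675/184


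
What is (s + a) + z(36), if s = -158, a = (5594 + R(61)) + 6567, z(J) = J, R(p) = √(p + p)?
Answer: 12039 + √122 ≈ 12050.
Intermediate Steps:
R(p) = √2*√p (R(p) = √(2*p) = √2*√p)
a = 12161 + √122 (a = (5594 + √2*√61) + 6567 = (5594 + √122) + 6567 = 12161 + √122 ≈ 12172.)
(s + a) + z(36) = (-158 + (12161 + √122)) + 36 = (12003 + √122) + 36 = 12039 + √122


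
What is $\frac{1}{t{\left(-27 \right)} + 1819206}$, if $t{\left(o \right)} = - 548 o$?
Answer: $\frac{1}{1834002} \approx 5.4526 \cdot 10^{-7}$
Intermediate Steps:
$\frac{1}{t{\left(-27 \right)} + 1819206} = \frac{1}{\left(-548\right) \left(-27\right) + 1819206} = \frac{1}{14796 + 1819206} = \frac{1}{1834002}$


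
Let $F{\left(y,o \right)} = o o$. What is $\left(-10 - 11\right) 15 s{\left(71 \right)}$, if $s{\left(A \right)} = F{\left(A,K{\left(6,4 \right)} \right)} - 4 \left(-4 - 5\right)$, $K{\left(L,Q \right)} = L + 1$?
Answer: $-26775$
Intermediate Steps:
$K{\left(L,Q \right)} = 1 + L$
$F{\left(y,o \right)} = o^{2}$
$s{\left(A \right)} = 85$ ($s{\left(A \right)} = \left(1 + 6\right)^{2} - 4 \left(-4 - 5\right) = 7^{2} - 4 \left(-9\right) = 49 - -36 = 49 + 36 = 85$)
$\left(-10 - 11\right) 15 s{\left(71 \right)} = \left(-10 - 11\right) 15 \cdot 85 = \left(-21\right) 15 \cdot 85 = \left(-315\right) 85 = -26775$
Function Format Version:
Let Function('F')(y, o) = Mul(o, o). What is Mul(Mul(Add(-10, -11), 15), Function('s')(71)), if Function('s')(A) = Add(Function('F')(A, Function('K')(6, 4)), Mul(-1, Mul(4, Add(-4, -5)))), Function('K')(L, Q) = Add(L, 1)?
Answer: -26775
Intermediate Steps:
Function('K')(L, Q) = Add(1, L)
Function('F')(y, o) = Pow(o, 2)
Function('s')(A) = 85 (Function('s')(A) = Add(Pow(Add(1, 6), 2), Mul(-1, Mul(4, Add(-4, -5)))) = Add(Pow(7, 2), Mul(-1, Mul(4, -9))) = Add(49, Mul(-1, -36)) = Add(49, 36) = 85)
Mul(Mul(Add(-10, -11), 15), Function('s')(71)) = Mul(Mul(Add(-10, -11), 15), 85) = Mul(Mul(-21, 15), 85) = Mul(-315, 85) = -26775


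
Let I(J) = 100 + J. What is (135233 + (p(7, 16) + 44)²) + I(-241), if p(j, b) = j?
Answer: 137693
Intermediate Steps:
(135233 + (p(7, 16) + 44)²) + I(-241) = (135233 + (7 + 44)²) + (100 - 241) = (135233 + 51²) - 141 = (135233 + 2601) - 141 = 137834 - 141 = 137693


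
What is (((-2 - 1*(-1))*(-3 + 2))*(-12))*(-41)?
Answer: 492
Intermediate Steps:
(((-2 - 1*(-1))*(-3 + 2))*(-12))*(-41) = (((-2 + 1)*(-1))*(-12))*(-41) = (-1*(-1)*(-12))*(-41) = (1*(-12))*(-41) = -12*(-41) = 492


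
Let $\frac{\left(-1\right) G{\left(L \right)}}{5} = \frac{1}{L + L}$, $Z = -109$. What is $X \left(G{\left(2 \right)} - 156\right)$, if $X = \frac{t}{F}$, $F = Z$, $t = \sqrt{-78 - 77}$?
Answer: $\frac{629 i \sqrt{155}}{436} \approx 17.961 i$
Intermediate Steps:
$t = i \sqrt{155}$ ($t = \sqrt{-155} = i \sqrt{155} \approx 12.45 i$)
$F = -109$
$G{\left(L \right)} = - \frac{5}{2 L}$ ($G{\left(L \right)} = - \frac{5}{L + L} = - \frac{5}{2 L}$)
$X = - \frac{i \sqrt{155}}{109}$ ($X = \frac{i \sqrt{155}}{-109} = i \sqrt{155} \left(- \frac{1}{109}\right) = - \frac{i \sqrt{155}}{109} \approx - 0.11422 i$)
$X \left(G{\left(2 \right)} - 156\right) = - \frac{i \sqrt{155}}{109} \left(- \frac{5}{2 \cdot 2} - 156\right) = - \frac{i \sqrt{155}}{109} \left(\left(- \frac{5}{2}\right) \frac{1}{2} - 156\right) = - \frac{i \sqrt{155}}{109} \left(- \frac{5}{4} - 156\right) = - \frac{i \sqrt{155}}{109} \left(- \frac{629}{4}\right) = \frac{629 i \sqrt{155}}{436}$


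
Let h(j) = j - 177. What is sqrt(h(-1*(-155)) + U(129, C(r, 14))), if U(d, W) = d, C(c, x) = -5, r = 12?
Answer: sqrt(107) ≈ 10.344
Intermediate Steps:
h(j) = -177 + j
sqrt(h(-1*(-155)) + U(129, C(r, 14))) = sqrt((-177 - 1*(-155)) + 129) = sqrt((-177 + 155) + 129) = sqrt(-22 + 129) = sqrt(107)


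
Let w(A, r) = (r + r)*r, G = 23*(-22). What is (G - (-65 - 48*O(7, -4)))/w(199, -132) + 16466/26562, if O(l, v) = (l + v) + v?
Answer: 10385525/17141344 ≈ 0.60588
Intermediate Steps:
G = -506
w(A, r) = 2*r² (w(A, r) = (2*r)*r = 2*r²)
O(l, v) = l + 2*v
(G - (-65 - 48*O(7, -4)))/w(199, -132) + 16466/26562 = (-506 - (-65 - 48*(7 + 2*(-4))))/((2*(-132)²)) + 16466/26562 = (-506 - (-65 - 48*(7 - 8)))/((2*17424)) + 16466*(1/26562) = (-506 - (-65 - 48*(-1)))/34848 + 8233/13281 = (-506 - (-65 + 48))*(1/34848) + 8233/13281 = (-506 - 1*(-17))*(1/34848) + 8233/13281 = (-506 + 17)*(1/34848) + 8233/13281 = -489*1/34848 + 8233/13281 = -163/11616 + 8233/13281 = 10385525/17141344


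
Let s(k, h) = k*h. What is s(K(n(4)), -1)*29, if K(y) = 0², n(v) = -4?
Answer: 0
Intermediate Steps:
K(y) = 0
s(k, h) = h*k
s(K(n(4)), -1)*29 = -1*0*29 = 0*29 = 0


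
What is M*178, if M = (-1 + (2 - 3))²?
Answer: 712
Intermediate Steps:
M = 4 (M = (-1 - 1)² = (-2)² = 4)
M*178 = 4*178 = 712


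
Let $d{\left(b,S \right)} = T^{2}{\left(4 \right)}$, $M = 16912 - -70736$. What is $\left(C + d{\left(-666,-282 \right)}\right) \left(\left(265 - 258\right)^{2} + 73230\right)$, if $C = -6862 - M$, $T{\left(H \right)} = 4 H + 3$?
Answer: $-6899144571$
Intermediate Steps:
$M = 87648$ ($M = 16912 + 70736 = 87648$)
$T{\left(H \right)} = 3 + 4 H$
$C = -94510$ ($C = -6862 - 87648 = -94510$)
$d{\left(b,S \right)} = 361$ ($d{\left(b,S \right)} = \left(3 + 4 \cdot 4\right)^{2} = \left(3 + 16\right)^{2} = 19^{2} = 361$)
$\left(C + d{\left(-666,-282 \right)}\right) \left(\left(265 - 258\right)^{2} + 73230\right) = \left(-94510 + 361\right) \left(\left(265 - 258\right)^{2} + 73230\right) = - 94149 \left(7^{2} + 73230\right) = - 94149 \left(49 + 73230\right) = \left(-94149\right) 73279 = -6899144571$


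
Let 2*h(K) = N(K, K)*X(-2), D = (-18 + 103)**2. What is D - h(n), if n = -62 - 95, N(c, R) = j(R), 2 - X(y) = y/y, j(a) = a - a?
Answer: 7225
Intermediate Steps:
j(a) = 0
X(y) = 1 (X(y) = 2 - y/y = 2 - 1*1 = 2 - 1 = 1)
N(c, R) = 0
D = 7225 (D = 85**2 = 7225)
n = -157
h(K) = 0 (h(K) = (0*1)/2 = (1/2)*0 = 0)
D - h(n) = 7225 - 1*0 = 7225 + 0 = 7225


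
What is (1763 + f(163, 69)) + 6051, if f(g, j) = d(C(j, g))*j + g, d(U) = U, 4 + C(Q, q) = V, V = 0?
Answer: 7701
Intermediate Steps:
C(Q, q) = -4 (C(Q, q) = -4 + 0 = -4)
f(g, j) = g - 4*j (f(g, j) = -4*j + g = g - 4*j)
(1763 + f(163, 69)) + 6051 = (1763 + (163 - 4*69)) + 6051 = (1763 + (163 - 276)) + 6051 = (1763 - 113) + 6051 = 1650 + 6051 = 7701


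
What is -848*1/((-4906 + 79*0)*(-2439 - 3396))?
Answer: -424/14313255 ≈ -2.9623e-5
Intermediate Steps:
-848*1/((-4906 + 79*0)*(-2439 - 3396)) = -848*(-1/(5835*(-4906 + 0))) = -848/((-5835*(-4906))) = -848/28626510 = -848*1/28626510 = -424/14313255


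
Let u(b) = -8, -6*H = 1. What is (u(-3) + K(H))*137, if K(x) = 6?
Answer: -274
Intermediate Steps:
H = -1/6 (H = -1/6*1 = -1/6 ≈ -0.16667)
(u(-3) + K(H))*137 = (-8 + 6)*137 = -2*137 = -274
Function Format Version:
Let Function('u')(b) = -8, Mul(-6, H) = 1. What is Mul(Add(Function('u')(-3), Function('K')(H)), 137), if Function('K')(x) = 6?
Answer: -274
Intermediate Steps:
H = Rational(-1, 6) (H = Mul(Rational(-1, 6), 1) = Rational(-1, 6) ≈ -0.16667)
Mul(Add(Function('u')(-3), Function('K')(H)), 137) = Mul(Add(-8, 6), 137) = Mul(-2, 137) = -274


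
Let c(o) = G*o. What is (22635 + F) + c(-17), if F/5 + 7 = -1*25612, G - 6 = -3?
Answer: -105511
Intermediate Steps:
G = 3 (G = 6 - 3 = 3)
c(o) = 3*o
F = -128095 (F = -35 + 5*(-1*25612) = -35 + 5*(-25612) = -35 - 128060 = -128095)
(22635 + F) + c(-17) = (22635 - 128095) + 3*(-17) = -105460 - 51 = -105511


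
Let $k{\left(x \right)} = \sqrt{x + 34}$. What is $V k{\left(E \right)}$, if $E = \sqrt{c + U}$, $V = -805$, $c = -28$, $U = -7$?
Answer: $- 805 \sqrt{34 + i \sqrt{35}} \approx -4711.5 - 406.85 i$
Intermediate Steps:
$E = i \sqrt{35}$ ($E = \sqrt{-28 - 7} = \sqrt{-35} = i \sqrt{35} \approx 5.9161 i$)
$k{\left(x \right)} = \sqrt{34 + x}$
$V k{\left(E \right)} = - 805 \sqrt{34 + i \sqrt{35}}$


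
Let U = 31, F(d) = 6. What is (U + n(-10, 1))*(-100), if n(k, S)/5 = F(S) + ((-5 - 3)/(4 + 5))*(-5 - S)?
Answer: -26300/3 ≈ -8766.7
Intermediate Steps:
n(k, S) = 470/9 + 40*S/9 (n(k, S) = 5*(6 + ((-5 - 3)/(4 + 5))*(-5 - S)) = 5*(6 + (-8/9)*(-5 - S)) = 5*(6 + (-8*⅑)*(-5 - S)) = 5*(6 - 8*(-5 - S)/9) = 5*(6 + (40/9 + 8*S/9)) = 5*(94/9 + 8*S/9) = 470/9 + 40*S/9)
(U + n(-10, 1))*(-100) = (31 + (470/9 + (40/9)*1))*(-100) = (31 + (470/9 + 40/9))*(-100) = (31 + 170/3)*(-100) = (263/3)*(-100) = -26300/3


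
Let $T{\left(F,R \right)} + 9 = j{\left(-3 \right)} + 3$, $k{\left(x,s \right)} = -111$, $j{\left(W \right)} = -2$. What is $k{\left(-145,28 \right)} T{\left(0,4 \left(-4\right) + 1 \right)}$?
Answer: $888$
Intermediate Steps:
$T{\left(F,R \right)} = -8$ ($T{\left(F,R \right)} = -9 + \left(-2 + 3\right) = -9 + 1 = -8$)
$k{\left(-145,28 \right)} T{\left(0,4 \left(-4\right) + 1 \right)} = \left(-111\right) \left(-8\right) = 888$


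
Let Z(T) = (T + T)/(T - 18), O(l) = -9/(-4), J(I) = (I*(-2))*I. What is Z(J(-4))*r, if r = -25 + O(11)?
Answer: -728/25 ≈ -29.120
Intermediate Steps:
J(I) = -2*I**2 (J(I) = (-2*I)*I = -2*I**2)
O(l) = 9/4 (O(l) = -9*(-1/4) = 9/4)
Z(T) = 2*T/(-18 + T) (Z(T) = (2*T)/(-18 + T) = 2*T/(-18 + T))
r = -91/4 (r = -25 + 9/4 = -91/4 ≈ -22.750)
Z(J(-4))*r = (2*(-2*(-4)**2)/(-18 - 2*(-4)**2))*(-91/4) = (2*(-2*16)/(-18 - 2*16))*(-91/4) = (2*(-32)/(-18 - 32))*(-91/4) = (2*(-32)/(-50))*(-91/4) = (2*(-32)*(-1/50))*(-91/4) = (32/25)*(-91/4) = -728/25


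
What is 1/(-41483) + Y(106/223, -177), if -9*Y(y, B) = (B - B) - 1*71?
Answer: 2945284/373347 ≈ 7.8889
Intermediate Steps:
Y(y, B) = 71/9 (Y(y, B) = -((B - B) - 1*71)/9 = -(0 - 71)/9 = -1/9*(-71) = 71/9)
1/(-41483) + Y(106/223, -177) = 1/(-41483) + 71/9 = -1/41483 + 71/9 = 2945284/373347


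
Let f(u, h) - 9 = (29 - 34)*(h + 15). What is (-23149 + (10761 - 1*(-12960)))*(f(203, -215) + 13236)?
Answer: 8148140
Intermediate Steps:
f(u, h) = -66 - 5*h (f(u, h) = 9 + (29 - 34)*(h + 15) = 9 - 5*(15 + h) = 9 + (-75 - 5*h) = -66 - 5*h)
(-23149 + (10761 - 1*(-12960)))*(f(203, -215) + 13236) = (-23149 + (10761 - 1*(-12960)))*((-66 - 5*(-215)) + 13236) = (-23149 + (10761 + 12960))*((-66 + 1075) + 13236) = (-23149 + 23721)*(1009 + 13236) = 572*14245 = 8148140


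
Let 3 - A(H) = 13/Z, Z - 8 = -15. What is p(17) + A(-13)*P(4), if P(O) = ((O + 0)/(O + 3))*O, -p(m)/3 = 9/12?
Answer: 1735/196 ≈ 8.8520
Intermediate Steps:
Z = -7 (Z = 8 - 15 = -7)
p(m) = -9/4 (p(m) = -27/12 = -3*¾ = -9/4)
A(H) = 34/7 (A(H) = 3 - 13/(-7) = 3 - 13*(-1)/7 = 3 - 1*(-13/7) = 3 + 13/7 = 34/7)
P(O) = O²/(3 + O) (P(O) = (O/(3 + O))*O = O²/(3 + O))
p(17) + A(-13)*P(4) = -9/4 + 34*(4²/(3 + 4))/7 = -9/4 + 34*(16/7)/7 = -9/4 + 34*(16*(⅐))/7 = -9/4 + (34/7)*(16/7) = -9/4 + 544/49 = 1735/196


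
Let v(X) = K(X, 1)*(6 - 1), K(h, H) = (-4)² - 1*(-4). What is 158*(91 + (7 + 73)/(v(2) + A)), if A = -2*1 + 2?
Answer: 72522/5 ≈ 14504.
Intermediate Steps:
K(h, H) = 20 (K(h, H) = 16 + 4 = 20)
A = 0 (A = -2 + 2 = 0)
v(X) = 100 (v(X) = 20*(6 - 1) = 20*5 = 100)
158*(91 + (7 + 73)/(v(2) + A)) = 158*(91 + (7 + 73)/(100 + 0)) = 158*(91 + 80/100) = 158*(91 + 80*(1/100)) = 158*(91 + ⅘) = 158*(459/5) = 72522/5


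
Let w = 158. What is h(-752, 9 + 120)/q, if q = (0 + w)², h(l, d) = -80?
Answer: -20/6241 ≈ -0.0032046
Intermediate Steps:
q = 24964 (q = (0 + 158)² = 158² = 24964)
h(-752, 9 + 120)/q = -80/24964 = -80*1/24964 = -20/6241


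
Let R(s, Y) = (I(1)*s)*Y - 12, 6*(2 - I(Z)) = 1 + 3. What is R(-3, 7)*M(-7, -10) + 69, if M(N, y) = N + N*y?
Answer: -2451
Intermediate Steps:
I(Z) = 4/3 (I(Z) = 2 - (1 + 3)/6 = 2 - ⅙*4 = 2 - ⅔ = 4/3)
R(s, Y) = -12 + 4*Y*s/3 (R(s, Y) = (4*s/3)*Y - 12 = 4*Y*s/3 - 12 = -12 + 4*Y*s/3)
R(-3, 7)*M(-7, -10) + 69 = (-12 + (4/3)*7*(-3))*(-7*(1 - 10)) + 69 = (-12 - 28)*(-7*(-9)) + 69 = -40*63 + 69 = -2520 + 69 = -2451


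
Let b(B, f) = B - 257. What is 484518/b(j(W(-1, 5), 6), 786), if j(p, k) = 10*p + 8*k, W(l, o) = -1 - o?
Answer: -484518/269 ≈ -1801.2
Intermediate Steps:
j(p, k) = 8*k + 10*p
b(B, f) = -257 + B
484518/b(j(W(-1, 5), 6), 786) = 484518/(-257 + (8*6 + 10*(-1 - 1*5))) = 484518/(-257 + (48 + 10*(-1 - 5))) = 484518/(-257 + (48 + 10*(-6))) = 484518/(-257 + (48 - 60)) = 484518/(-257 - 12) = 484518/(-269) = 484518*(-1/269) = -484518/269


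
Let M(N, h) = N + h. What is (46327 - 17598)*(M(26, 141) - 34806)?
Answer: -995143831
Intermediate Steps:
(46327 - 17598)*(M(26, 141) - 34806) = (46327 - 17598)*((26 + 141) - 34806) = 28729*(167 - 34806) = 28729*(-34639) = -995143831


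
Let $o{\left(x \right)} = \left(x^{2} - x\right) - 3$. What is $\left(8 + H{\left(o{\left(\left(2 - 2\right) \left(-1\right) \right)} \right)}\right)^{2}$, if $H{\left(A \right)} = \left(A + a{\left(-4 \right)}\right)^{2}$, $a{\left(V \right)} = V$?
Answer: $3249$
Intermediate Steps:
$o{\left(x \right)} = -3 + x^{2} - x$
$H{\left(A \right)} = \left(-4 + A\right)^{2}$ ($H{\left(A \right)} = \left(A - 4\right)^{2} = \left(-4 + A\right)^{2}$)
$\left(8 + H{\left(o{\left(\left(2 - 2\right) \left(-1\right) \right)} \right)}\right)^{2} = \left(8 + \left(-4 - \left(3 - \left(2 - 2\right)^{2} + \left(2 - 2\right) \left(-1\right)\right)\right)^{2}\right)^{2} = \left(8 + \left(-4 - \left(3 + 0\right)\right)^{2}\right)^{2} = \left(8 + \left(-4 - \left(3 - 0^{2}\right)\right)^{2}\right)^{2} = \left(8 + \left(-4 + \left(-3 + 0 + 0\right)\right)^{2}\right)^{2} = \left(8 + \left(-4 - 3\right)^{2}\right)^{2} = \left(8 + \left(-7\right)^{2}\right)^{2} = \left(8 + 49\right)^{2} = 57^{2} = 3249$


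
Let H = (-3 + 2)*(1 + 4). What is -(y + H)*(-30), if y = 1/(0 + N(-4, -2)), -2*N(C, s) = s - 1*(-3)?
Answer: -210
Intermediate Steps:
N(C, s) = -3/2 - s/2 (N(C, s) = -(s - 1*(-3))/2 = -(s + 3)/2 = -(3 + s)/2 = -3/2 - s/2)
H = -5 (H = -1*5 = -5)
y = -2 (y = 1/(0 + (-3/2 - ½*(-2))) = 1/(0 + (-3/2 + 1)) = 1/(0 - ½) = 1/(-½) = -2)
-(y + H)*(-30) = -(-2 - 5)*(-30) = -1*(-7)*(-30) = 7*(-30) = -210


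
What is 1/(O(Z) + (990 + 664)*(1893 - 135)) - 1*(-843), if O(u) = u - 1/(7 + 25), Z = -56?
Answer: 78437466965/93045631 ≈ 843.00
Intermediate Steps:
O(u) = -1/32 + u (O(u) = u - 1/32 = -1/32 + u)
1/(O(Z) + (990 + 664)*(1893 - 135)) - 1*(-843) = 1/((-1/32 - 56) + (990 + 664)*(1893 - 135)) - 1*(-843) = 1/(-1793/32 + 1654*1758) + 843 = 1/(-1793/32 + 2907732) + 843 = 1/(93045631/32) + 843 = 32/93045631 + 843 = 78437466965/93045631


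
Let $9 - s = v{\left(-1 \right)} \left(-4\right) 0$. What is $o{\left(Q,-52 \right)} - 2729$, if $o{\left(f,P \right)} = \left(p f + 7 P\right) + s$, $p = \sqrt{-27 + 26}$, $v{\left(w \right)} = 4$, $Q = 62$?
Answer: $-3084 + 62 i \approx -3084.0 + 62.0 i$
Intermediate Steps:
$s = 9$ ($s = 9 - 4 \left(-4\right) 0 = 9 - \left(-16\right) 0 = 9 - 0 = 9 + 0 = 9$)
$p = i$ ($p = \sqrt{-1} = i \approx 1.0 i$)
$o{\left(f,P \right)} = 9 + 7 P + i f$ ($o{\left(f,P \right)} = \left(i f + 7 P\right) + 9 = \left(7 P + i f\right) + 9 = 9 + 7 P + i f$)
$o{\left(Q,-52 \right)} - 2729 = \left(9 + 7 \left(-52\right) + i 62\right) - 2729 = \left(9 - 364 + 62 i\right) - 2729 = \left(-355 + 62 i\right) - 2729 = -3084 + 62 i$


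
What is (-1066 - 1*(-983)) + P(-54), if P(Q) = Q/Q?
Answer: -82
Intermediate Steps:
P(Q) = 1
(-1066 - 1*(-983)) + P(-54) = (-1066 - 1*(-983)) + 1 = (-1066 + 983) + 1 = -83 + 1 = -82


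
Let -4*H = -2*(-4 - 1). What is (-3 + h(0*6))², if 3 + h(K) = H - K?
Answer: 289/4 ≈ 72.250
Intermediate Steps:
H = -5/2 (H = -(-1)*(-4 - 1)/2 = -(-1)*(-5)/2 = -¼*10 = -5/2 ≈ -2.5000)
h(K) = -11/2 - K (h(K) = -3 + (-5/2 - K) = -11/2 - K)
(-3 + h(0*6))² = (-3 + (-11/2 - 0*6))² = (-3 + (-11/2 - 1*0))² = (-3 + (-11/2 + 0))² = (-3 - 11/2)² = (-17/2)² = 289/4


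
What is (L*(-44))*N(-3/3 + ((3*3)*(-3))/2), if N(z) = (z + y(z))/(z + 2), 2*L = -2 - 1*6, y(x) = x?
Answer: 10208/25 ≈ 408.32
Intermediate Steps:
L = -4 (L = (-2 - 1*6)/2 = (-2 - 6)/2 = (1/2)*(-8) = -4)
N(z) = 2*z/(2 + z) (N(z) = (z + z)/(z + 2) = (2*z)/(2 + z) = 2*z/(2 + z))
(L*(-44))*N(-3/3 + ((3*3)*(-3))/2) = (-4*(-44))*(2*(-3/3 + ((3*3)*(-3))/2)/(2 + (-3/3 + ((3*3)*(-3))/2))) = 176*(2*(-3*1/3 + (9*(-3))*(1/2))/(2 + (-3*1/3 + (9*(-3))*(1/2)))) = 176*(2*(-1 - 27*1/2)/(2 + (-1 - 27*1/2))) = 176*(2*(-1 - 27/2)/(2 + (-1 - 27/2))) = 176*(2*(-29/2)/(2 - 29/2)) = 176*(2*(-29/2)/(-25/2)) = 176*(2*(-29/2)*(-2/25)) = 176*(58/25) = 10208/25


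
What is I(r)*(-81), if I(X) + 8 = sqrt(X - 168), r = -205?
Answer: 648 - 81*I*sqrt(373) ≈ 648.0 - 1564.4*I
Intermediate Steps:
I(X) = -8 + sqrt(-168 + X) (I(X) = -8 + sqrt(X - 168) = -8 + sqrt(-168 + X))
I(r)*(-81) = (-8 + sqrt(-168 - 205))*(-81) = (-8 + sqrt(-373))*(-81) = (-8 + I*sqrt(373))*(-81) = 648 - 81*I*sqrt(373)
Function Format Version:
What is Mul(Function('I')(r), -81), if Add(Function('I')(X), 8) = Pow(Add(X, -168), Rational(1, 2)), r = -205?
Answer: Add(648, Mul(-81, I, Pow(373, Rational(1, 2)))) ≈ Add(648.00, Mul(-1564.4, I))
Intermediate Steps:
Function('I')(X) = Add(-8, Pow(Add(-168, X), Rational(1, 2))) (Function('I')(X) = Add(-8, Pow(Add(X, -168), Rational(1, 2))) = Add(-8, Pow(Add(-168, X), Rational(1, 2))))
Mul(Function('I')(r), -81) = Mul(Add(-8, Pow(Add(-168, -205), Rational(1, 2))), -81) = Mul(Add(-8, Pow(-373, Rational(1, 2))), -81) = Mul(Add(-8, Mul(I, Pow(373, Rational(1, 2)))), -81) = Add(648, Mul(-81, I, Pow(373, Rational(1, 2))))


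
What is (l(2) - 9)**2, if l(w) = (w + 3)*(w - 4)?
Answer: 361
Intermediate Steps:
l(w) = (-4 + w)*(3 + w) (l(w) = (3 + w)*(-4 + w) = (-4 + w)*(3 + w))
(l(2) - 9)**2 = ((-12 + 2**2 - 1*2) - 9)**2 = ((-12 + 4 - 2) - 9)**2 = (-10 - 9)**2 = (-19)**2 = 361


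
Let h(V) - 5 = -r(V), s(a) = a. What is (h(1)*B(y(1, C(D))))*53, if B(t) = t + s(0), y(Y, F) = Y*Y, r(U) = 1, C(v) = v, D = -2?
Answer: 212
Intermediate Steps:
y(Y, F) = Y**2
h(V) = 4 (h(V) = 5 - 1*1 = 5 - 1 = 4)
B(t) = t (B(t) = t + 0 = t)
(h(1)*B(y(1, C(D))))*53 = (4*1**2)*53 = (4*1)*53 = 4*53 = 212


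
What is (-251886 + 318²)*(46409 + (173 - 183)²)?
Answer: -7011789858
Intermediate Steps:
(-251886 + 318²)*(46409 + (173 - 183)²) = (-251886 + 101124)*(46409 + (-10)²) = -150762*(46409 + 100) = -150762*46509 = -7011789858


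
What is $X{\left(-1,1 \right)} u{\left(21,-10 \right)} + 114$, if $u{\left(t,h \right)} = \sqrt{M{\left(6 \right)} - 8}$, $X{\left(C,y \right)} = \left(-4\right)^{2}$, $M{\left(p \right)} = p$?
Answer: $114 + 16 i \sqrt{2} \approx 114.0 + 22.627 i$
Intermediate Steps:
$X{\left(C,y \right)} = 16$
$u{\left(t,h \right)} = i \sqrt{2}$ ($u{\left(t,h \right)} = \sqrt{6 - 8} = \sqrt{-2} = i \sqrt{2}$)
$X{\left(-1,1 \right)} u{\left(21,-10 \right)} + 114 = 16 i \sqrt{2} + 114 = 114 + 16 i \sqrt{2}$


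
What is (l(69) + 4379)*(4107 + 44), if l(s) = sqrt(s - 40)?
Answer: 18177229 + 4151*sqrt(29) ≈ 1.8200e+7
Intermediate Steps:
l(s) = sqrt(-40 + s)
(l(69) + 4379)*(4107 + 44) = (sqrt(-40 + 69) + 4379)*(4107 + 44) = (sqrt(29) + 4379)*4151 = (4379 + sqrt(29))*4151 = 18177229 + 4151*sqrt(29)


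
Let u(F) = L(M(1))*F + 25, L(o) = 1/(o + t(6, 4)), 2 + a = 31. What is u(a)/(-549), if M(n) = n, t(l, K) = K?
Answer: -154/2745 ≈ -0.056102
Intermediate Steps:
a = 29 (a = -2 + 31 = 29)
L(o) = 1/(4 + o) (L(o) = 1/(o + 4) = 1/(4 + o))
u(F) = 25 + F/5 (u(F) = F/(4 + 1) + 25 = F/5 + 25 = 25 + F/5)
u(a)/(-549) = (25 + (⅕)*29)/(-549) = (25 + 29/5)*(-1/549) = (154/5)*(-1/549) = -154/2745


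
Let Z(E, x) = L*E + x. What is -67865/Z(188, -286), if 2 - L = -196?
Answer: -67865/36938 ≈ -1.8373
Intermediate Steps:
L = 198 (L = 2 - 1*(-196) = 2 + 196 = 198)
Z(E, x) = x + 198*E (Z(E, x) = 198*E + x = x + 198*E)
-67865/Z(188, -286) = -67865/(-286 + 198*188) = -67865/(-286 + 37224) = -67865/36938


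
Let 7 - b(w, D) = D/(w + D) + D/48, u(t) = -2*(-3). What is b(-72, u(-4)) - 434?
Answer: -37579/88 ≈ -427.03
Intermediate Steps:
u(t) = 6
b(w, D) = 7 - D/48 - D/(D + w) (b(w, D) = 7 - (D/(w + D) + D/48) = 7 - (D/(D + w) + D*(1/48)) = 7 - (D/(D + w) + D/48) = 7 - (D/48 + D/(D + w)) = 7 + (-D/48 - D/(D + w)) = 7 - D/48 - D/(D + w))
b(-72, u(-4)) - 434 = (-1*6² + 288*6 + 336*(-72) - 1*6*(-72))/(48*(6 - 72)) - 434 = (1/48)*(-1*36 + 1728 - 24192 + 432)/(-66) - 434 = (1/48)*(-1/66)*(-36 + 1728 - 24192 + 432) - 434 = (1/48)*(-1/66)*(-22068) - 434 = 613/88 - 434 = -37579/88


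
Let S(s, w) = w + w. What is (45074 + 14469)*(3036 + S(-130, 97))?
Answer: 192323890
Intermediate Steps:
S(s, w) = 2*w
(45074 + 14469)*(3036 + S(-130, 97)) = (45074 + 14469)*(3036 + 2*97) = 59543*(3036 + 194) = 59543*3230 = 192323890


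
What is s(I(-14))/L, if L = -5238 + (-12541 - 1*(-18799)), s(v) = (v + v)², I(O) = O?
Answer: 196/255 ≈ 0.76863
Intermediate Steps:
s(v) = 4*v² (s(v) = (2*v)² = 4*v²)
L = 1020 (L = -5238 + (-12541 + 18799) = -5238 + 6258 = 1020)
s(I(-14))/L = (4*(-14)²)/1020 = (4*196)*(1/1020) = 784*(1/1020) = 196/255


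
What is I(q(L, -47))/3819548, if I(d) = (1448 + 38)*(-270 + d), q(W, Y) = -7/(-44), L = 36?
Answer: -8821639/84030056 ≈ -0.10498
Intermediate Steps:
q(W, Y) = 7/44 (q(W, Y) = -7*(-1/44) = 7/44)
I(d) = -401220 + 1486*d (I(d) = 1486*(-270 + d) = -401220 + 1486*d)
I(q(L, -47))/3819548 = (-401220 + 1486*(7/44))/3819548 = (-401220 + 5201/22)*(1/3819548) = -8821639/22*1/3819548 = -8821639/84030056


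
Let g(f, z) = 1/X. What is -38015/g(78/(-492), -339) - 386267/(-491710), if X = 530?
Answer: -9906948108233/491710 ≈ -2.0148e+7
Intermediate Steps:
g(f, z) = 1/530
-38015/g(78/(-492), -339) - 386267/(-491710) = -38015/1/530 - 386267/(-491710) = -38015*530 - 386267*(-1/491710) = -20147950 + 386267/491710 = -9906948108233/491710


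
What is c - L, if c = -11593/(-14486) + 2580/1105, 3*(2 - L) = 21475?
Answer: 68761095901/9604218 ≈ 7159.5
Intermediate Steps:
L = -21469/3 (L = 2 - 1/3*21475 = 2 - 21475/3 = -21469/3 ≈ -7156.3)
c = 10036829/3201406 (c = -11593*(-1/14486) + 2580*(1/1105) = 11593/14486 + 516/221 = 10036829/3201406 ≈ 3.1351)
c - L = 10036829/3201406 - 1*(-21469/3) = 10036829/3201406 + 21469/3 = 68761095901/9604218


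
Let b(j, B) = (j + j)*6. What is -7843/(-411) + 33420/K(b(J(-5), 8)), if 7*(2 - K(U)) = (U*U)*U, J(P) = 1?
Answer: -41353219/352227 ≈ -117.41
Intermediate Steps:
b(j, B) = 12*j (b(j, B) = (2*j)*6 = 12*j)
K(U) = 2 - U³/7 (K(U) = 2 - U*U*U/7 = 2 - U²*U/7 = 2 - U³/7)
-7843/(-411) + 33420/K(b(J(-5), 8)) = -7843/(-411) + 33420/(2 - (12*1)³/7) = -7843*(-1/411) + 33420/(2 - ⅐*12³) = 7843/411 + 33420/(2 - ⅐*1728) = 7843/411 + 33420/(2 - 1728/7) = 7843/411 + 33420/(-1714/7) = 7843/411 + 33420*(-7/1714) = 7843/411 - 116970/857 = -41353219/352227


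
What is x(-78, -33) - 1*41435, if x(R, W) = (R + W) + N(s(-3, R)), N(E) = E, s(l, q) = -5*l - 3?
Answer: -41534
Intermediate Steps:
s(l, q) = -3 - 5*l
x(R, W) = 12 + R + W (x(R, W) = (R + W) + (-3 - 5*(-3)) = (R + W) + (-3 + 15) = (R + W) + 12 = 12 + R + W)
x(-78, -33) - 1*41435 = (12 - 78 - 33) - 1*41435 = -99 - 41435 = -41534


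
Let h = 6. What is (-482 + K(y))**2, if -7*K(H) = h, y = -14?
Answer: 11424400/49 ≈ 2.3315e+5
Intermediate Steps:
K(H) = -6/7 (K(H) = -1/7*6 = -6/7)
(-482 + K(y))**2 = (-482 - 6/7)**2 = (-3380/7)**2 = 11424400/49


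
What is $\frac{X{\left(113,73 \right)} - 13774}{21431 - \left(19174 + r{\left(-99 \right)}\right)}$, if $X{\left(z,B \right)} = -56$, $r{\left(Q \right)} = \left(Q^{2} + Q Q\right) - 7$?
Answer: $\frac{6915}{8669} \approx 0.79767$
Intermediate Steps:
$r{\left(Q \right)} = -7 + 2 Q^{2}$ ($r{\left(Q \right)} = \left(Q^{2} + Q^{2}\right) - 7 = 2 Q^{2} - 7 = -7 + 2 Q^{2}$)
$\frac{X{\left(113,73 \right)} - 13774}{21431 - \left(19174 + r{\left(-99 \right)}\right)} = \frac{-56 - 13774}{21431 - \left(19167 + 19602\right)} = - \frac{13830}{21431 - \left(19167 + 19602\right)} = - \frac{13830}{21431 - 38769} = - \frac{13830}{-17338} = \left(-13830\right) \left(- \frac{1}{17338}\right) = \frac{6915}{8669}$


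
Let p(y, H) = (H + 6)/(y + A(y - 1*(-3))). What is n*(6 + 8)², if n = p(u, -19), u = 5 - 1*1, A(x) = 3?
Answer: -364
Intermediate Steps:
u = 4 (u = 5 - 1 = 4)
p(y, H) = (6 + H)/(3 + y) (p(y, H) = (H + 6)/(y + 3) = (6 + H)/(3 + y))
n = -13/7 (n = (6 - 19)/(3 + 4) = -13/7 ≈ -1.8571)
n*(6 + 8)² = -13*(6 + 8)²/7 = -13/7*14² = -13/7*196 = -364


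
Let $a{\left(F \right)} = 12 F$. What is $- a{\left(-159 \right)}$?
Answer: $1908$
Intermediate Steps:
$- a{\left(-159 \right)} = - 12 \left(-159\right) = \left(-1\right) \left(-1908\right) = 1908$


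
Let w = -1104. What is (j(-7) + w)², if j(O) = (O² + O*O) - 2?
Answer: 1016064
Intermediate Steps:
j(O) = -2 + 2*O² (j(O) = (O² + O²) - 2 = 2*O² - 2 = -2 + 2*O²)
(j(-7) + w)² = ((-2 + 2*(-7)²) - 1104)² = ((-2 + 2*49) - 1104)² = ((-2 + 98) - 1104)² = (96 - 1104)² = (-1008)² = 1016064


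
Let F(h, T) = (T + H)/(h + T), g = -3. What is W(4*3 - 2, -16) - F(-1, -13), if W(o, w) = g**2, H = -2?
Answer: 111/14 ≈ 7.9286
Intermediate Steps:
W(o, w) = 9 (W(o, w) = (-3)**2 = 9)
F(h, T) = (-2 + T)/(T + h) (F(h, T) = (T - 2)/(h + T) = (-2 + T)/(T + h))
W(4*3 - 2, -16) - F(-1, -13) = 9 - (-2 - 13)/(-13 - 1) = 9 - (-15)/(-14) = 9 - (-1)*(-15)/14 = 9 - 1*15/14 = 9 - 15/14 = 111/14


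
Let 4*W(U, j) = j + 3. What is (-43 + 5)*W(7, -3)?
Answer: 0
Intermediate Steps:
W(U, j) = ¾ + j/4 (W(U, j) = (j + 3)/4 = (3 + j)/4 = ¾ + j/4)
(-43 + 5)*W(7, -3) = (-43 + 5)*(¾ + (¼)*(-3)) = -38*(¾ - ¾) = -38*0 = 0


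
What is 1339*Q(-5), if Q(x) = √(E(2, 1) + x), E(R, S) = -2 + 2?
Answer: 1339*I*√5 ≈ 2994.1*I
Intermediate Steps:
E(R, S) = 0
Q(x) = √x (Q(x) = √(0 + x) = √x)
1339*Q(-5) = 1339*√(-5) = 1339*(I*√5) = 1339*I*√5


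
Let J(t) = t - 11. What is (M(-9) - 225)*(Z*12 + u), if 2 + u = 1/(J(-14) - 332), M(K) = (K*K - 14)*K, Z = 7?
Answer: -8079348/119 ≈ -67894.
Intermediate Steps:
J(t) = -11 + t
M(K) = K*(-14 + K²) (M(K) = (K² - 14)*K = (-14 + K²)*K = K*(-14 + K²))
u = -715/357 (u = -2 + 1/((-11 - 14) - 332) = -2 + 1/(-25 - 332) = -2 + 1/(-357) = -2 - 1/357 = -715/357 ≈ -2.0028)
(M(-9) - 225)*(Z*12 + u) = (-9*(-14 + (-9)²) - 225)*(7*12 - 715/357) = (-9*(-14 + 81) - 225)*(84 - 715/357) = (-9*67 - 225)*(29273/357) = (-603 - 225)*(29273/357) = -828*29273/357 = -8079348/119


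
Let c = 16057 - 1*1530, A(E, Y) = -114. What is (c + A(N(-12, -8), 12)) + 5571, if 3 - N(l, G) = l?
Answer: 19984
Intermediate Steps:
N(l, G) = 3 - l
c = 14527 (c = 16057 - 1530 = 14527)
(c + A(N(-12, -8), 12)) + 5571 = (14527 - 114) + 5571 = 14413 + 5571 = 19984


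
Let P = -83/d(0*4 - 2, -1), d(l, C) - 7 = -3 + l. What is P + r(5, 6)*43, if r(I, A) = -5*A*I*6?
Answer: -77483/2 ≈ -38742.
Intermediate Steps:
d(l, C) = 4 + l (d(l, C) = 7 + (-3 + l) = 4 + l)
P = -83/2 (P = -83/(4 + (0*4 - 2)) = -83/(4 + (0 - 2)) = -83/(4 - 2) = -83/2 ≈ -41.500)
r(I, A) = -30*A*I (r(I, A) = -5*A*I*6 = -30*A*I)
P + r(5, 6)*43 = -83/2 - 30*6*5*43 = -83/2 - 900*43 = -83/2 - 38700 = -77483/2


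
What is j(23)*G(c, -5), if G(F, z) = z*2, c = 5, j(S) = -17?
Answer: 170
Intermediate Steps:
G(F, z) = 2*z
j(23)*G(c, -5) = -34*(-5) = -17*(-10) = 170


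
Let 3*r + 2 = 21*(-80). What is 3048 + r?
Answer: 7462/3 ≈ 2487.3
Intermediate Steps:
r = -1682/3 (r = -⅔ + (21*(-80))/3 = -⅔ + (⅓)*(-1680) = -⅔ - 560 = -1682/3 ≈ -560.67)
3048 + r = 3048 - 1682/3 = 7462/3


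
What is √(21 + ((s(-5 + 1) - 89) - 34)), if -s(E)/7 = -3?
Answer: 9*I ≈ 9.0*I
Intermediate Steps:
s(E) = 21 (s(E) = -7*(-3) = 21)
√(21 + ((s(-5 + 1) - 89) - 34)) = √(21 + ((21 - 89) - 34)) = √(21 + (-68 - 34)) = √(21 - 102) = √(-81) = 9*I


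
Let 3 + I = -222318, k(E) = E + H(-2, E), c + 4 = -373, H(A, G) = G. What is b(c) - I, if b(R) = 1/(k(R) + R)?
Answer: 251445050/1131 ≈ 2.2232e+5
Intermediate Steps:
c = -377 (c = -4 - 373 = -377)
k(E) = 2*E (k(E) = E + E = 2*E)
I = -222321 (I = -3 - 222318 = -222321)
b(R) = 1/(3*R) (b(R) = 1/(2*R + R) = 1/(3*R))
b(c) - I = (⅓)/(-377) - 1*(-222321) = (⅓)*(-1/377) + 222321 = -1/1131 + 222321 = 251445050/1131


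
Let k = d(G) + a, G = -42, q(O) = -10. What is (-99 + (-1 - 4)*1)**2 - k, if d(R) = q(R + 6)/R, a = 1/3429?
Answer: 259610726/24003 ≈ 10816.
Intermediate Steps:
a = 1/3429 ≈ 0.00029163
d(R) = -10/R
k = 5722/24003 (k = -10/(-42) + 1/3429 = -10*(-1/42) + 1/3429 = 5/21 + 1/3429 = 5722/24003 ≈ 0.23839)
(-99 + (-1 - 4)*1)**2 - k = (-99 + (-1 - 4)*1)**2 - 1*5722/24003 = (-99 - 5*1)**2 - 5722/24003 = (-99 - 5)**2 - 5722/24003 = (-104)**2 - 5722/24003 = 10816 - 5722/24003 = 259610726/24003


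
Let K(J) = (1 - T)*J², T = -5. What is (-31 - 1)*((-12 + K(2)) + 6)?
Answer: -576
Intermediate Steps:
K(J) = 6*J² (K(J) = (1 - 1*(-5))*J² = (1 + 5)*J² = 6*J²)
(-31 - 1)*((-12 + K(2)) + 6) = (-31 - 1)*((-12 + 6*2²) + 6) = -32*((-12 + 6*4) + 6) = -32*((-12 + 24) + 6) = -32*(12 + 6) = -32*18 = -576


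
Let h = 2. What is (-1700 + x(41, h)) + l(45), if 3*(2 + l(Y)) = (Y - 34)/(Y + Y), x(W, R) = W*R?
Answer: -437389/270 ≈ -1620.0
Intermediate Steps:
x(W, R) = R*W
l(Y) = -2 + (-34 + Y)/(6*Y) (l(Y) = -2 + ((Y - 34)/(Y + Y))/3 = -2 + ((-34 + Y)/((2*Y)))/3 = -2 + ((-34 + Y)*(1/(2*Y)))/3 = -2 + ((-34 + Y)/(2*Y))/3 = -2 + (-34 + Y)/(6*Y))
(-1700 + x(41, h)) + l(45) = (-1700 + 2*41) + (⅙)*(-34 - 11*45)/45 = (-1700 + 82) + (⅙)*(1/45)*(-34 - 495) = -1618 + (⅙)*(1/45)*(-529) = -1618 - 529/270 = -437389/270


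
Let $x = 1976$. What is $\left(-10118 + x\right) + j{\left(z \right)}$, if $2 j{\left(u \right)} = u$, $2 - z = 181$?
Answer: $- \frac{16463}{2} \approx -8231.5$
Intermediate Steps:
$z = -179$ ($z = 2 - 181 = -179$)
$j{\left(u \right)} = \frac{u}{2}$
$\left(-10118 + x\right) + j{\left(z \right)} = \left(-10118 + 1976\right) + \frac{1}{2} \left(-179\right) = -8142 - \frac{179}{2} = - \frac{16463}{2}$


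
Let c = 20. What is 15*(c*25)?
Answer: 7500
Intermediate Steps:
15*(c*25) = 15*(20*25) = 15*500 = 7500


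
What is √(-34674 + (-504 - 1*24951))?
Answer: 3*I*√6681 ≈ 245.21*I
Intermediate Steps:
√(-34674 + (-504 - 1*24951)) = √(-34674 + (-504 - 24951)) = √(-34674 - 25455) = √(-60129) = 3*I*√6681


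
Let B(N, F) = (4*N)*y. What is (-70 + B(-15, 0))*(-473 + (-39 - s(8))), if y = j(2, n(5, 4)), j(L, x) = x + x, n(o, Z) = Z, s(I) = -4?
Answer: 279400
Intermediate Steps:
j(L, x) = 2*x
y = 8 (y = 2*4 = 8)
B(N, F) = 32*N (B(N, F) = (4*N)*8 = 32*N)
(-70 + B(-15, 0))*(-473 + (-39 - s(8))) = (-70 + 32*(-15))*(-473 + (-39 - 1*(-4))) = (-70 - 480)*(-473 + (-39 + 4)) = -550*(-473 - 35) = -550*(-508) = 279400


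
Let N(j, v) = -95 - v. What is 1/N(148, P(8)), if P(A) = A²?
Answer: -1/159 ≈ -0.0062893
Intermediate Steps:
1/N(148, P(8)) = 1/(-95 - 1*8²) = 1/(-95 - 1*64) = 1/(-95 - 64) = 1/(-159) = -1/159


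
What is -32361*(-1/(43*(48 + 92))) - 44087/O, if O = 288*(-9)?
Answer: 12474409/557280 ≈ 22.384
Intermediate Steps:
O = -2592
-32361*(-1/(43*(48 + 92))) - 44087/O = -32361*(-1/(43*(48 + 92))) - 44087/(-2592) = -32361/(140*(-43)) - 44087*(-1/2592) = -32361/(-6020) + 44087/2592 = -32361*(-1/6020) + 44087/2592 = 4623/860 + 44087/2592 = 12474409/557280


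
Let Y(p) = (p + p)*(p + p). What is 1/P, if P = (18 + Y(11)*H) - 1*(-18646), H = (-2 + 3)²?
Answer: 1/19148 ≈ 5.2225e-5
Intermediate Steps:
H = 1 (H = 1² = 1)
Y(p) = 4*p² (Y(p) = (2*p)*(2*p) = 4*p²)
P = 19148 (P = (18 + (4*11²)*1) - 1*(-18646) = (18 + (4*121)*1) + 18646 = (18 + 484*1) + 18646 = (18 + 484) + 18646 = 502 + 18646 = 19148)
1/P = 1/19148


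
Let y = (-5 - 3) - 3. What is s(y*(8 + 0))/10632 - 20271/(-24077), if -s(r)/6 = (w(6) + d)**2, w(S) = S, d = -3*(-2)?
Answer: 8113281/10666111 ≈ 0.76066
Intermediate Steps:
y = -11 (y = -8 - 3 = -11)
d = 6
s(r) = -864 (s(r) = -6*(6 + 6)**2 = -6*12**2 = -6*144 = -864)
s(y*(8 + 0))/10632 - 20271/(-24077) = -864/10632 - 20271/(-24077) = -864*1/10632 - 20271*(-1/24077) = -36/443 + 20271/24077 = 8113281/10666111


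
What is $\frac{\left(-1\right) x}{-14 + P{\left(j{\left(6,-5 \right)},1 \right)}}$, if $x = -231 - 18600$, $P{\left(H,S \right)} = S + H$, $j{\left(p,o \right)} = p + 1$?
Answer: $- \frac{6277}{2} \approx -3138.5$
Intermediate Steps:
$j{\left(p,o \right)} = 1 + p$
$P{\left(H,S \right)} = H + S$
$x = -18831$ ($x = -231 - 18600 = -18831$)
$\frac{\left(-1\right) x}{-14 + P{\left(j{\left(6,-5 \right)},1 \right)}} = \frac{\left(-1\right) \left(-18831\right)}{-14 + \left(\left(1 + 6\right) + 1\right)} = \frac{1}{-14 + \left(7 + 1\right)} 18831 = \frac{1}{-14 + 8} \cdot 18831 = \frac{1}{-6} \cdot 18831 = \left(- \frac{1}{6}\right) 18831 = - \frac{6277}{2}$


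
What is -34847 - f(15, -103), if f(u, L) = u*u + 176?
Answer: -35248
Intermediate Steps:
f(u, L) = 176 + u² (f(u, L) = u² + 176 = 176 + u²)
-34847 - f(15, -103) = -34847 - (176 + 15²) = -34847 - (176 + 225) = -34847 - 1*401 = -34847 - 401 = -35248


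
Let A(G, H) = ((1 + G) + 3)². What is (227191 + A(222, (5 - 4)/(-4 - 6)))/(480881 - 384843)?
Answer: 278267/96038 ≈ 2.8975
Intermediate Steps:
A(G, H) = (4 + G)²
(227191 + A(222, (5 - 4)/(-4 - 6)))/(480881 - 384843) = (227191 + (4 + 222)²)/(480881 - 384843) = (227191 + 226²)/96038 = (227191 + 51076)*(1/96038) = 278267*(1/96038) = 278267/96038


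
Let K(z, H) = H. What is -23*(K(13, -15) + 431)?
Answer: -9568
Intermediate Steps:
-23*(K(13, -15) + 431) = -23*(-15 + 431) = -23*416 = -9568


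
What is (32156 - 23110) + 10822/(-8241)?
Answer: 74537264/8241 ≈ 9044.7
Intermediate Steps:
(32156 - 23110) + 10822/(-8241) = 9046 + 10822*(-1/8241) = 9046 - 10822/8241 = 74537264/8241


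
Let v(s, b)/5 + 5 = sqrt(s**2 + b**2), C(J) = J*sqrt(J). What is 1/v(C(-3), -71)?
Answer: 1/4989 + sqrt(5014)/24945 ≈ 0.0030391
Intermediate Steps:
C(J) = J**(3/2)
v(s, b) = -25 + 5*sqrt(b**2 + s**2) (v(s, b) = -25 + 5*sqrt(s**2 + b**2) = -25 + 5*sqrt(b**2 + s**2))
1/v(C(-3), -71) = 1/(-25 + 5*sqrt((-71)**2 + ((-3)**(3/2))**2)) = 1/(-25 + 5*sqrt(5041 + (-3*I*sqrt(3))**2)) = 1/(-25 + 5*sqrt(5041 - 27)) = 1/(-25 + 5*sqrt(5014))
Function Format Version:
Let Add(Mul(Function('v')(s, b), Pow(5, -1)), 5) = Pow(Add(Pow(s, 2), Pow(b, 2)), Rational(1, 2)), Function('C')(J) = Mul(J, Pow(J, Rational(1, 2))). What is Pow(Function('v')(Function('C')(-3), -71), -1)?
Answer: Add(Rational(1, 4989), Mul(Rational(1, 24945), Pow(5014, Rational(1, 2)))) ≈ 0.0030391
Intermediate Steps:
Function('C')(J) = Pow(J, Rational(3, 2))
Function('v')(s, b) = Add(-25, Mul(5, Pow(Add(Pow(b, 2), Pow(s, 2)), Rational(1, 2)))) (Function('v')(s, b) = Add(-25, Mul(5, Pow(Add(Pow(s, 2), Pow(b, 2)), Rational(1, 2)))) = Add(-25, Mul(5, Pow(Add(Pow(b, 2), Pow(s, 2)), Rational(1, 2)))))
Pow(Function('v')(Function('C')(-3), -71), -1) = Pow(Add(-25, Mul(5, Pow(Add(Pow(-71, 2), Pow(Pow(-3, Rational(3, 2)), 2)), Rational(1, 2)))), -1) = Pow(Add(-25, Mul(5, Pow(Add(5041, Pow(Mul(-3, I, Pow(3, Rational(1, 2))), 2)), Rational(1, 2)))), -1) = Pow(Add(-25, Mul(5, Pow(Add(5041, -27), Rational(1, 2)))), -1) = Pow(Add(-25, Mul(5, Pow(5014, Rational(1, 2)))), -1)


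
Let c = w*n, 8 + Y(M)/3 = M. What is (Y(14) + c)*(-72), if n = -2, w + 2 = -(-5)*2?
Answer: -144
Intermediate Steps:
w = 8 (w = -2 - (-5)*2 = -2 - 5*(-2) = -2 + 10 = 8)
Y(M) = -24 + 3*M
c = -16 (c = 8*(-2) = -16)
(Y(14) + c)*(-72) = ((-24 + 3*14) - 16)*(-72) = ((-24 + 42) - 16)*(-72) = (18 - 16)*(-72) = 2*(-72) = -144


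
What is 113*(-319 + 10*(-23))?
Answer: -62037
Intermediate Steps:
113*(-319 + 10*(-23)) = 113*(-319 - 230) = 113*(-549) = -62037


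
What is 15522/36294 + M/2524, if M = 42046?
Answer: 130432921/7633838 ≈ 17.086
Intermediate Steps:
15522/36294 + M/2524 = 15522/36294 + 42046/2524 = 15522*(1/36294) + 42046*(1/2524) = 2587/6049 + 21023/1262 = 130432921/7633838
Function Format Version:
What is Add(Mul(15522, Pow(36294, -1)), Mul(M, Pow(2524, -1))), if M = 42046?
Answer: Rational(130432921, 7633838) ≈ 17.086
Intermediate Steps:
Add(Mul(15522, Pow(36294, -1)), Mul(M, Pow(2524, -1))) = Add(Mul(15522, Pow(36294, -1)), Mul(42046, Pow(2524, -1))) = Add(Mul(15522, Rational(1, 36294)), Mul(42046, Rational(1, 2524))) = Add(Rational(2587, 6049), Rational(21023, 1262)) = Rational(130432921, 7633838)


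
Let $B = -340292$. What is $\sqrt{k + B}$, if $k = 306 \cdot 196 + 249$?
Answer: $i \sqrt{280067} \approx 529.21 i$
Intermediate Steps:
$k = 60225$ ($k = 59976 + 249 = 60225$)
$\sqrt{k + B} = \sqrt{60225 - 340292} = \sqrt{-280067} = i \sqrt{280067}$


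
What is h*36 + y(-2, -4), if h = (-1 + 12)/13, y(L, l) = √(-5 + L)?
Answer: 396/13 + I*√7 ≈ 30.462 + 2.6458*I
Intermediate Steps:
h = 11/13 (h = 11*(1/13) = 11/13 ≈ 0.84615)
h*36 + y(-2, -4) = (11/13)*36 + √(-5 - 2) = 396/13 + √(-7) = 396/13 + I*√7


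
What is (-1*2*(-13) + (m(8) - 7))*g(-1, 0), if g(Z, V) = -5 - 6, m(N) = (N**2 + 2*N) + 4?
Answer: -1133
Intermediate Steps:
m(N) = 4 + N**2 + 2*N
g(Z, V) = -11
(-1*2*(-13) + (m(8) - 7))*g(-1, 0) = (-1*2*(-13) + ((4 + 8**2 + 2*8) - 7))*(-11) = (-2*(-13) + ((4 + 64 + 16) - 7))*(-11) = (26 + (84 - 7))*(-11) = (26 + 77)*(-11) = 103*(-11) = -1133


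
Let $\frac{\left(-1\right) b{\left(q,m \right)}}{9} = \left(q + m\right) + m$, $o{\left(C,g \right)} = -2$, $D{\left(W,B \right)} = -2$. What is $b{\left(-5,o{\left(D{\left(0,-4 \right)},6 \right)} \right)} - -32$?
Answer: $113$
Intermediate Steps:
$b{\left(q,m \right)} = - 18 m - 9 q$ ($b{\left(q,m \right)} = - 9 \left(\left(q + m\right) + m\right) = - 9 \left(\left(m + q\right) + m\right) = - 9 \left(q + 2 m\right) = - 18 m - 9 q$)
$b{\left(-5,o{\left(D{\left(0,-4 \right)},6 \right)} \right)} - -32 = \left(\left(-18\right) \left(-2\right) - -45\right) - -32 = \left(36 + 45\right) + 32 = 81 + 32 = 113$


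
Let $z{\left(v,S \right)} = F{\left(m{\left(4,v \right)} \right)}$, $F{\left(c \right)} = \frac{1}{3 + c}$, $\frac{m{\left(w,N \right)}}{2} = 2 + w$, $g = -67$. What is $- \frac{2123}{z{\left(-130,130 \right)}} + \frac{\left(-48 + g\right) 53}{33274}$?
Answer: $- \frac{1059616625}{33274} \approx -31845.0$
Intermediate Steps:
$m{\left(w,N \right)} = 4 + 2 w$ ($m{\left(w,N \right)} = 2 \left(2 + w\right) = 4 + 2 w$)
$z{\left(v,S \right)} = \frac{1}{15}$ ($z{\left(v,S \right)} = \frac{1}{3 + \left(4 + 2 \cdot 4\right)} = \frac{1}{3 + \left(4 + 8\right)} = \frac{1}{3 + 12} = \frac{1}{15}$)
$- \frac{2123}{z{\left(-130,130 \right)}} + \frac{\left(-48 + g\right) 53}{33274} = - 2123 \frac{1}{\frac{1}{15}} + \frac{\left(-48 - 67\right) 53}{33274} = \left(-2123\right) 15 + \left(-115\right) 53 \cdot \frac{1}{33274} = -31845 - \frac{6095}{33274} = - \frac{1059616625}{33274}$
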